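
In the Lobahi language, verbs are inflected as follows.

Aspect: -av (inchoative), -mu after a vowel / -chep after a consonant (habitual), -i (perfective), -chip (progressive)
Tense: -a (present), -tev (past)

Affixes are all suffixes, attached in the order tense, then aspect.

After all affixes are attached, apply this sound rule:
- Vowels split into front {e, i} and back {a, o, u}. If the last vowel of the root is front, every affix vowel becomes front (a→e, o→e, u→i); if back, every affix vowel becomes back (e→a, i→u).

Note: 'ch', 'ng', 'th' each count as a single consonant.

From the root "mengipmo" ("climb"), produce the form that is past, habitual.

mengipmotavchap

Attach tense past -tev → mengipmotev.
Attach aspect habitual -chep (after consonant 'v') → mengipmotevchep.
Apply vowel harmony: mengipmotevchep → mengipmotavchap.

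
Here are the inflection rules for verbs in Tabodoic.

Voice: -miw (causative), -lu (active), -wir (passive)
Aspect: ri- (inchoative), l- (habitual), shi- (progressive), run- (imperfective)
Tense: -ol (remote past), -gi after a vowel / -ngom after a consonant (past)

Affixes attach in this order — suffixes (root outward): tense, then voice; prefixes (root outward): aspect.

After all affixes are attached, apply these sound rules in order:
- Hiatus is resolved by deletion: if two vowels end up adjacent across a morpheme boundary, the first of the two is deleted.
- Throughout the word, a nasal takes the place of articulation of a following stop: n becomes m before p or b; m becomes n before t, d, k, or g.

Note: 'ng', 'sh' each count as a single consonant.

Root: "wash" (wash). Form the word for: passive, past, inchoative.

Attach tense past -ngom (after consonant 'sh') → washngom.
Attach aspect inchoative ri- → riwashngom.
Attach voice passive -wir → riwashngomwir.
Vowel deletion: no change.
Nasal assimilation: no change.

riwashngomwir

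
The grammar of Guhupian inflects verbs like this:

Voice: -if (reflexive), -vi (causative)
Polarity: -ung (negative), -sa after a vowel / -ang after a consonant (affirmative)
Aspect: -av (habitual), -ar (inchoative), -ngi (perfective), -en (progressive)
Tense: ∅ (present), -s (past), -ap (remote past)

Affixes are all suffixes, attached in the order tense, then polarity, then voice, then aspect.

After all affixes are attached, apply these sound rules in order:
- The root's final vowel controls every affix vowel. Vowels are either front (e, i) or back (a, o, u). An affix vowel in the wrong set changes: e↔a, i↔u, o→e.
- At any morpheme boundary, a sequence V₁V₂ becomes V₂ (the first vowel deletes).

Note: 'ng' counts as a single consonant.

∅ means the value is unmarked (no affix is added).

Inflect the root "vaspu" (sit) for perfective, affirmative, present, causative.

tense = present: zero marking, form stays vaspu.
Attach polarity affirmative -sa (after vowel 'u') → vaspusa.
Attach voice causative -vi → vaspusavi.
Attach aspect perfective -ngi → vaspusavingi.
Apply vowel harmony: vaspusavingi → vaspusavungu.
Vowel deletion: no change.

vaspusavungu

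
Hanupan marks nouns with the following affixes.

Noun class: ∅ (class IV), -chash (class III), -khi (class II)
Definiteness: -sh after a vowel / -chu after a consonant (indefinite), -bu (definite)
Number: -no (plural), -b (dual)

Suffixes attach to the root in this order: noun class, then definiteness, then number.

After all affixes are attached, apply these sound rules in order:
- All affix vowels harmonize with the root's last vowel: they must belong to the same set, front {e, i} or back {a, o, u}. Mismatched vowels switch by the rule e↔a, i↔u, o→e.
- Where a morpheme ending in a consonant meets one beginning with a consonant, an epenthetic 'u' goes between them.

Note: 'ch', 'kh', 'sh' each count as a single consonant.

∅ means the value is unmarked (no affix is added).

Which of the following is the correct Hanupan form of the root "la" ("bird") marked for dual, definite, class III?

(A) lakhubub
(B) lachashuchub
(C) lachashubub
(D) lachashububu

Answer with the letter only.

Attach noun class class III -chash → lachash.
Attach definiteness definite -bu → lachashbu.
Attach number dual -b → lachashbub.
Vowel harmony: no change.
Apply epenthesis: lachashbub → lachashubub.
So the correct form is lachashubub, option (C).
(D) lachashububu is wrong: it has the affixes in the wrong order.
(B) lachashuchub is wrong: it uses indefinite instead of definite for definiteness.
(A) lakhubub is wrong: it uses class II instead of class III for noun class.

C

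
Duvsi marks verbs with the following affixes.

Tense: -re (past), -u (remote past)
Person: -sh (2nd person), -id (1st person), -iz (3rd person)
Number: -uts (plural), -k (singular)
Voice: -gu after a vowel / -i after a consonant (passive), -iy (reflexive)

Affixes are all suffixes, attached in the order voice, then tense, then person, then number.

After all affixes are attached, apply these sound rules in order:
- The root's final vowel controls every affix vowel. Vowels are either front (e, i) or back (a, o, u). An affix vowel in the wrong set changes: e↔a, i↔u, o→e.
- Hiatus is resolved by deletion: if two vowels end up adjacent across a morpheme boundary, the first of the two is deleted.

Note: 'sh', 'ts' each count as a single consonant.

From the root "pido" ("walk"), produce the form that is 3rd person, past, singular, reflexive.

Attach voice reflexive -iy → pidoiy.
Attach tense past -re → pidoiyre.
Attach person 3rd person -iz → pidoiyreiz.
Attach number singular -k → pidoiyreizk.
Apply vowel harmony: pidoiyreizk → pidouyrauzk.
Apply vowel deletion: pidouyrauzk → piduyruzk.

piduyruzk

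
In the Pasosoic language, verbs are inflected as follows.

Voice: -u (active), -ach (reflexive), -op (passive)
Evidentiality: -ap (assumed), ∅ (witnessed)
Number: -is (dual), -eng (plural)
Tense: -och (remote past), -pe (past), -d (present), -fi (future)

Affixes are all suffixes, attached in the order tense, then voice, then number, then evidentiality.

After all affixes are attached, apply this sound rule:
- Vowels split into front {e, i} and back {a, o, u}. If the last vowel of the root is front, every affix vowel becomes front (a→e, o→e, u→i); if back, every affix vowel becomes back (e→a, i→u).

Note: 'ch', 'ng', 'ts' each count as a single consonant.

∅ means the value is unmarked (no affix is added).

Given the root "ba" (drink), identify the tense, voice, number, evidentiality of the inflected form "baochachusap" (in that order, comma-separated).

Segment: ba-och-ach-is-ap.
tense: -och → remote past.
voice: -ach → reflexive.
number: -is → dual.
evidentiality: -ap → assumed.

remote past, reflexive, dual, assumed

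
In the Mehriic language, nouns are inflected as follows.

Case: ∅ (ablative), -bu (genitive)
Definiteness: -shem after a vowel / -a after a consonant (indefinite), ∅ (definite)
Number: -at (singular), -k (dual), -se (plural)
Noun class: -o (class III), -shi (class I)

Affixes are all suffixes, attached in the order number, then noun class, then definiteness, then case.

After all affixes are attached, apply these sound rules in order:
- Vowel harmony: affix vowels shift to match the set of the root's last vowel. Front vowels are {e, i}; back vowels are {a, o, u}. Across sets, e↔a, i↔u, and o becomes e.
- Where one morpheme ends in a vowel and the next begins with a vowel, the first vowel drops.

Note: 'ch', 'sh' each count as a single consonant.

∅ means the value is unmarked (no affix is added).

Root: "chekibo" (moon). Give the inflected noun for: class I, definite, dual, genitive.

Attach number dual -k → chekibok.
Attach noun class class I -shi → chekibokshi.
definiteness = definite: zero marking, form stays chekibokshi.
Attach case genitive -bu → chekibokshibu.
Apply vowel harmony: chekibokshibu → chekibokshubu.
Vowel deletion: no change.

chekibokshubu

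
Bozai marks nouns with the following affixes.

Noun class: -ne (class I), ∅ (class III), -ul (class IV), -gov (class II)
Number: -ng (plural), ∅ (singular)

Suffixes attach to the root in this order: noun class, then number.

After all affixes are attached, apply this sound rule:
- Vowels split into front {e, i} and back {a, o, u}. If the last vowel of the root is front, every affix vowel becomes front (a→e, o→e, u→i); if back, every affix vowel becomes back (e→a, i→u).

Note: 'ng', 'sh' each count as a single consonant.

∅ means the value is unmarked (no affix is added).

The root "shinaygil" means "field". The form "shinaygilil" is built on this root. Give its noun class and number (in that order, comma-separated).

class IV, singular

Segment: shinaygil-ul.
noun class: -ul → class IV.
number: ∅ → singular.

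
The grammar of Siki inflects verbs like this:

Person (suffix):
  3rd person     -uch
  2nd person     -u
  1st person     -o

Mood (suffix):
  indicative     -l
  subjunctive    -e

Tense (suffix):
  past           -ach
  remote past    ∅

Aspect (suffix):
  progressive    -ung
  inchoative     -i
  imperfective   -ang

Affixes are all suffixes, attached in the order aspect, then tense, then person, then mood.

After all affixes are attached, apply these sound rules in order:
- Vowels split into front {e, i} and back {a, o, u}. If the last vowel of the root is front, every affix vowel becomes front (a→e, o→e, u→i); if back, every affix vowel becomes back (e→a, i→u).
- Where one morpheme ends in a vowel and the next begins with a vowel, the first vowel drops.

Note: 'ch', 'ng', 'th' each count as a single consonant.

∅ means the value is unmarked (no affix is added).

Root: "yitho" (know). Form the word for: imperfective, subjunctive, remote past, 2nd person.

yithanga

Attach aspect imperfective -ang → yithoang.
tense = remote past: zero marking, form stays yithoang.
Attach person 2nd person -u → yithoangu.
Attach mood subjunctive -e → yithoangue.
Apply vowel harmony: yithoangue → yithoangua.
Apply vowel deletion: yithoangua → yithanga.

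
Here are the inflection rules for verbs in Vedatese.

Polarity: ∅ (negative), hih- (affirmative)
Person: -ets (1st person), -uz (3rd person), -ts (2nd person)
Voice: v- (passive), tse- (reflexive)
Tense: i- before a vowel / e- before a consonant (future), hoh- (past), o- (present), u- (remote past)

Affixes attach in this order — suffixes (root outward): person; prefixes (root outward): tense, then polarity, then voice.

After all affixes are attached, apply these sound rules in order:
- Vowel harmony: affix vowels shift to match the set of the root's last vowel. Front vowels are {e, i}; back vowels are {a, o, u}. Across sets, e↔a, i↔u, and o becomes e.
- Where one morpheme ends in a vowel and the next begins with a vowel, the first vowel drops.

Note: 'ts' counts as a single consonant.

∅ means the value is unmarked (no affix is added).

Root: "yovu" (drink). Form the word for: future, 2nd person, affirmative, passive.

Attach tense future e- (before consonant 'y') → eyovu.
Attach polarity affirmative hih- → hiheyovu.
Attach voice passive v- → vhiheyovu.
Attach person 2nd person -ts → vhiheyovuts.
Apply vowel harmony: vhiheyovuts → vhuhayovuts.
Vowel deletion: no change.

vhuhayovuts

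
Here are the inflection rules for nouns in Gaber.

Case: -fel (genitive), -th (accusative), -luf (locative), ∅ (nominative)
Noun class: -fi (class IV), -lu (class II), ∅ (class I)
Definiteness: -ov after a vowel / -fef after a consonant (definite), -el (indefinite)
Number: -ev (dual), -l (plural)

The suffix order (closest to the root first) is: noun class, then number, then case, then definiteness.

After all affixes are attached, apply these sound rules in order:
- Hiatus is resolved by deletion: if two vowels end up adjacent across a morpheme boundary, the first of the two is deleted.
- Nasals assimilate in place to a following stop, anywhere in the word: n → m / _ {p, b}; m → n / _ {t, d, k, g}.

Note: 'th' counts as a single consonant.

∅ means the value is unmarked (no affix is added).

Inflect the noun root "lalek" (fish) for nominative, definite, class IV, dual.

lalekfevfef

Attach noun class class IV -fi → lalekfi.
Attach number dual -ev → lalekfiev.
case = nominative: zero marking, form stays lalekfiev.
Attach definiteness definite -fef (after consonant 'v') → lalekfievfef.
Apply vowel deletion: lalekfievfef → lalekfevfef.
Nasal assimilation: no change.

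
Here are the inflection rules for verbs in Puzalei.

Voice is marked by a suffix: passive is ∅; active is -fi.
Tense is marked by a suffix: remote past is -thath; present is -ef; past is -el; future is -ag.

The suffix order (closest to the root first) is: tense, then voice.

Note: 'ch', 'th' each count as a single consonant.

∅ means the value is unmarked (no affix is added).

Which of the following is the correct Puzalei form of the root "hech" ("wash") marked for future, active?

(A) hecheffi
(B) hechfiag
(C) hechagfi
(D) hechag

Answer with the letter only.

C

Attach tense future -ag → hechag.
Attach voice active -fi → hechagfi.
So the correct form is hechagfi, option (C).
(B) hechfiag is wrong: it has the affixes in the wrong order.
(D) hechag is wrong: it uses passive instead of active for voice.
(A) hecheffi is wrong: it uses present instead of future for tense.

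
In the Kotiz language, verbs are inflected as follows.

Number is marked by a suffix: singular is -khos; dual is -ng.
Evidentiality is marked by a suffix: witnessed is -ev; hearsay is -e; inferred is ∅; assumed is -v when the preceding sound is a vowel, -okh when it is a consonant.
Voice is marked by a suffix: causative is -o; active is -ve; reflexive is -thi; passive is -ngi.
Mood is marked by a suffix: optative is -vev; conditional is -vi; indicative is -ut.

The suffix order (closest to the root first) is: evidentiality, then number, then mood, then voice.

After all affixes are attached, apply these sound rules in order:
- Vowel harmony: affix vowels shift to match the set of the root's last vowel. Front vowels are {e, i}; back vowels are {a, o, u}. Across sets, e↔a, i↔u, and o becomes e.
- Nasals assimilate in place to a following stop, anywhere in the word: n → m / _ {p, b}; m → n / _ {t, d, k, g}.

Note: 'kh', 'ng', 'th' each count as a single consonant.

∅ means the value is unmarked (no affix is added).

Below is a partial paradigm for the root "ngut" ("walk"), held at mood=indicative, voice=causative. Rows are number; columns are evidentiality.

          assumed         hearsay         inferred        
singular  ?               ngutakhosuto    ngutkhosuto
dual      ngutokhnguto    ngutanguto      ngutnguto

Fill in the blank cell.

ngutokhkhosuto

Attach evidentiality assumed -okh (after consonant 't') → ngutokh.
Attach number singular -khos → ngutokhkhos.
Attach mood indicative -ut → ngutokhkhosut.
Attach voice causative -o → ngutokhkhosuto.
Vowel harmony: no change.
Nasal assimilation: no change.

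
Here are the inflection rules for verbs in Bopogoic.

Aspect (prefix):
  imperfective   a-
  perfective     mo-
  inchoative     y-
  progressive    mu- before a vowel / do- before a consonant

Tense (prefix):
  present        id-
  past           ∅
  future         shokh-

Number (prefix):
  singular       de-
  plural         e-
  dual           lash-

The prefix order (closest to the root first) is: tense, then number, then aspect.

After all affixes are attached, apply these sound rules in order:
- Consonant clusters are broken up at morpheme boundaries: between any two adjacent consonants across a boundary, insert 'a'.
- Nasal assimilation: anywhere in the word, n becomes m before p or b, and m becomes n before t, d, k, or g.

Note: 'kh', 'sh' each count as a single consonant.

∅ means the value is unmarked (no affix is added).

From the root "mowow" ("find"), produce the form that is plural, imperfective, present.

Attach tense present id- → idmowow.
Attach number plural e- → eidmowow.
Attach aspect imperfective a- → aeidmowow.
Apply epenthesis: aeidmowow → aeidamowow.
Nasal assimilation: no change.

aeidamowow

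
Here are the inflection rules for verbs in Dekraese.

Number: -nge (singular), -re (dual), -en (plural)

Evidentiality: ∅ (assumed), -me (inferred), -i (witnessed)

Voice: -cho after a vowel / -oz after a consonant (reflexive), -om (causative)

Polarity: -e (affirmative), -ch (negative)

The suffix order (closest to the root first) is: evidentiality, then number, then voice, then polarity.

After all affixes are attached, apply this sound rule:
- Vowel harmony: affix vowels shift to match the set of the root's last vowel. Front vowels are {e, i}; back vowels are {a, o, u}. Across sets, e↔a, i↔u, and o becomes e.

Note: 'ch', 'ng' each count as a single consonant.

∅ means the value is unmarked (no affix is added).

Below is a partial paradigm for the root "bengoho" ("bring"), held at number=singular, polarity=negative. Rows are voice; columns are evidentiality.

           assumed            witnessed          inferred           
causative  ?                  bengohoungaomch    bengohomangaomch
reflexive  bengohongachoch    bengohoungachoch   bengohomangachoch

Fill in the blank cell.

evidentiality = assumed: zero marking, form stays bengoho.
Attach number singular -nge → bengohonge.
Attach voice causative -om → bengohongeom.
Attach polarity negative -ch → bengohongeomch.
Apply vowel harmony: bengohongeomch → bengohongaomch.

bengohongaomch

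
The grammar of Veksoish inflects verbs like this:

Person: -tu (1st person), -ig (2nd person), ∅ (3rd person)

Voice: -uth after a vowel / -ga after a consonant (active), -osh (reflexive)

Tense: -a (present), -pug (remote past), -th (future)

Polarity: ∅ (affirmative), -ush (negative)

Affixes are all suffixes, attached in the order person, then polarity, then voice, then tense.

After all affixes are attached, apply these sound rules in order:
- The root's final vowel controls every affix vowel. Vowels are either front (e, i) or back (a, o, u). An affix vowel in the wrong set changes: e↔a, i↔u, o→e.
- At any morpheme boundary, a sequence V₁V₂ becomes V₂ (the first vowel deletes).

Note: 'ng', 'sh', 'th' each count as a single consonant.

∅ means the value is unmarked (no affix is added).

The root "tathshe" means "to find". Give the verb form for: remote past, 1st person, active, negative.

tathshetishgepig

Attach person 1st person -tu → tathshetu.
Attach polarity negative -ush → tathshetuush.
Attach voice active -ga (after consonant 'sh') → tathshetuushga.
Attach tense remote past -pug → tathshetuushgapug.
Apply vowel harmony: tathshetuushgapug → tathshetiishgepig.
Apply vowel deletion: tathshetiishgepig → tathshetishgepig.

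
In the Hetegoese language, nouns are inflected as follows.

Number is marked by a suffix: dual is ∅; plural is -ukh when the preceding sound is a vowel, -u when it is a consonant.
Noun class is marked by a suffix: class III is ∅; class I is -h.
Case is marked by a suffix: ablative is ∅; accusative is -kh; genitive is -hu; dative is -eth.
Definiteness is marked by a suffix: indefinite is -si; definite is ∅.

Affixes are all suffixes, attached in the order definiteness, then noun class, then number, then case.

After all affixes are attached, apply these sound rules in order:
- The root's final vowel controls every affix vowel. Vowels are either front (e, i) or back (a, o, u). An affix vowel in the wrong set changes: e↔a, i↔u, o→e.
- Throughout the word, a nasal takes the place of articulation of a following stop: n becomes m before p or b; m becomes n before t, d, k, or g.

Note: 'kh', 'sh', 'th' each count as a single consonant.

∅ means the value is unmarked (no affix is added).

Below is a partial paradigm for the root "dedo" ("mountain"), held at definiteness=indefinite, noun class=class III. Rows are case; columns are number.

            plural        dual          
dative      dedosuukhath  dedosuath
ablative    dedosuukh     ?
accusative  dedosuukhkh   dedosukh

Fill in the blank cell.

dedosu

Attach definiteness indefinite -si → dedosi.
noun class = class III: zero marking, form stays dedosi.
number = dual: zero marking, form stays dedosi.
case = ablative: zero marking, form stays dedosi.
Apply vowel harmony: dedosi → dedosu.
Nasal assimilation: no change.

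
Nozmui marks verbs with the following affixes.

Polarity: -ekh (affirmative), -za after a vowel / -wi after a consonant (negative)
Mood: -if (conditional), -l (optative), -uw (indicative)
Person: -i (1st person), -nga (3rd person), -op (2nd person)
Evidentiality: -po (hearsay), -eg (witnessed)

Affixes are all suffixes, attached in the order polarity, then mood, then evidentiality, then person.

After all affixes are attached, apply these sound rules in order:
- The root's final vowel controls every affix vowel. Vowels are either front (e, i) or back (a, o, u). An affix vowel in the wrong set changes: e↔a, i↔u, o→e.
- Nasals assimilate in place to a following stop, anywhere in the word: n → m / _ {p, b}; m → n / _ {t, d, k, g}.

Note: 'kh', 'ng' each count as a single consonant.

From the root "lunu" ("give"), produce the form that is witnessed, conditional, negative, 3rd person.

Attach polarity negative -za (after vowel 'u') → lunuza.
Attach mood conditional -if → lunuzaif.
Attach evidentiality witnessed -eg → lunuzaifeg.
Attach person 3rd person -nga → lunuzaifegnga.
Apply vowel harmony: lunuzaifegnga → lunuzaufagnga.
Nasal assimilation: no change.

lunuzaufagnga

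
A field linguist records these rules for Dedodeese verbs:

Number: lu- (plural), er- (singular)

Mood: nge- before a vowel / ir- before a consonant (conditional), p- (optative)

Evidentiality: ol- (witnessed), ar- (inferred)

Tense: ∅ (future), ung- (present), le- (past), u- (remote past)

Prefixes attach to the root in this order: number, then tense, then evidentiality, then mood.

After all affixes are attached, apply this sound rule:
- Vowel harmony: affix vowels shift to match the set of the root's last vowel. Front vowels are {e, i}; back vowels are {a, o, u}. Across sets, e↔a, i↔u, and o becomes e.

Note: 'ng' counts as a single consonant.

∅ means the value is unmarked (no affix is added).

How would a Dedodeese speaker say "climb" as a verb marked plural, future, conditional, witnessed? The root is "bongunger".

ngeellibongunger

Attach number plural lu- → lubongunger.
tense = future: zero marking, form stays lubongunger.
Attach evidentiality witnessed ol- → ollubongunger.
Attach mood conditional nge- (before vowel 'o') → ngeollubongunger.
Apply vowel harmony: ngeollubongunger → ngeellibongunger.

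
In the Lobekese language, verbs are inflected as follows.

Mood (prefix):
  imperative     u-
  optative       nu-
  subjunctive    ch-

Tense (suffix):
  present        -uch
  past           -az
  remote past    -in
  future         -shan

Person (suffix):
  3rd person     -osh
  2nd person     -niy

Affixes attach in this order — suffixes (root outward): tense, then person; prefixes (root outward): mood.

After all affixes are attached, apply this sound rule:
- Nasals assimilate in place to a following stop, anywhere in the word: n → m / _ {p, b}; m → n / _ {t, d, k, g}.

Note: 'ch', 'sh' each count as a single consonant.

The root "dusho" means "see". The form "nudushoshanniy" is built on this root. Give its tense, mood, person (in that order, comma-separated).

future, optative, 2nd person

Segment: nu-dusho-shan-niy.
tense: -shan → future.
mood: nu- → optative.
person: -niy → 2nd person.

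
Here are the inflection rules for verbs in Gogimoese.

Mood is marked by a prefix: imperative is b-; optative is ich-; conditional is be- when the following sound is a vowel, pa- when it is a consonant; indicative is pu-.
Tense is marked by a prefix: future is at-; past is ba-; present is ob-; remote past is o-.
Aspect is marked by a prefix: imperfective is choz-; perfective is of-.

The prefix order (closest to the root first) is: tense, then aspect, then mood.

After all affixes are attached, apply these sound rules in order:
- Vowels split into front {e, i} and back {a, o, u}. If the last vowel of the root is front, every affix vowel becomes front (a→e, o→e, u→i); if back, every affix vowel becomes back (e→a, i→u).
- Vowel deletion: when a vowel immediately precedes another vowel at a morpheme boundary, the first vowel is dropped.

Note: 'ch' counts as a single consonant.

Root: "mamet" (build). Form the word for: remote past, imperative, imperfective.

bchezemamet

Attach tense remote past o- → omamet.
Attach aspect imperfective choz- → chozomamet.
Attach mood imperative b- → bchozomamet.
Apply vowel harmony: bchozomamet → bchezemamet.
Vowel deletion: no change.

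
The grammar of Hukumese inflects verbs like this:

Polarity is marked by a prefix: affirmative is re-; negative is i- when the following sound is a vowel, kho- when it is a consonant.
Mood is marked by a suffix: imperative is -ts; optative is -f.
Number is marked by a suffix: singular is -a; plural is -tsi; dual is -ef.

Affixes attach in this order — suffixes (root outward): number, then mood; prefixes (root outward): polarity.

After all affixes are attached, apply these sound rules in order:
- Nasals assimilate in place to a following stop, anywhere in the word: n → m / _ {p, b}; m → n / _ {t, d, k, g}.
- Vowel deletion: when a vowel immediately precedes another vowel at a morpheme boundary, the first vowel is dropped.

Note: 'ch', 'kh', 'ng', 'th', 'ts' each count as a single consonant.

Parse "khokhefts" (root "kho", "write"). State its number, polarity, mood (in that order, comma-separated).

Segment: kho-kho-ef-ts.
number: -ef → dual.
polarity: i/kho- → negative.
mood: -ts → imperative.

dual, negative, imperative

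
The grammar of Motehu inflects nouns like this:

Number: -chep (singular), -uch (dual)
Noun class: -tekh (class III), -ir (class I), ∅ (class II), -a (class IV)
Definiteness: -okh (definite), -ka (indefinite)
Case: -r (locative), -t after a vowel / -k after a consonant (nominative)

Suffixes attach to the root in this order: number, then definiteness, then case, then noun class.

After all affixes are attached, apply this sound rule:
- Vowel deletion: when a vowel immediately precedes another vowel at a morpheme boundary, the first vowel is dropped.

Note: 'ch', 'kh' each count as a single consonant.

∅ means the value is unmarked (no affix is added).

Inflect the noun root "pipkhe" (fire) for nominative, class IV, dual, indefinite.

pipkhuchkata

Attach number dual -uch → pipkheuch.
Attach definiteness indefinite -ka → pipkheuchka.
Attach case nominative -t (after vowel 'a') → pipkheuchkat.
Attach noun class class IV -a → pipkheuchkata.
Apply vowel deletion: pipkheuchkata → pipkhuchkata.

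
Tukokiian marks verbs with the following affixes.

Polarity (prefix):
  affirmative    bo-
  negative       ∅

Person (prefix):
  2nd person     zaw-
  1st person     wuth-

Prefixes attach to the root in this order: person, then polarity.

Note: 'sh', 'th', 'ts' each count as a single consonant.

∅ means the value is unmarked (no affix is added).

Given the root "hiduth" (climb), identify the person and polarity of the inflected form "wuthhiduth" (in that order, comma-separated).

Segment: wuth-hiduth.
person: wuth- → 1st person.
polarity: ∅ → negative.

1st person, negative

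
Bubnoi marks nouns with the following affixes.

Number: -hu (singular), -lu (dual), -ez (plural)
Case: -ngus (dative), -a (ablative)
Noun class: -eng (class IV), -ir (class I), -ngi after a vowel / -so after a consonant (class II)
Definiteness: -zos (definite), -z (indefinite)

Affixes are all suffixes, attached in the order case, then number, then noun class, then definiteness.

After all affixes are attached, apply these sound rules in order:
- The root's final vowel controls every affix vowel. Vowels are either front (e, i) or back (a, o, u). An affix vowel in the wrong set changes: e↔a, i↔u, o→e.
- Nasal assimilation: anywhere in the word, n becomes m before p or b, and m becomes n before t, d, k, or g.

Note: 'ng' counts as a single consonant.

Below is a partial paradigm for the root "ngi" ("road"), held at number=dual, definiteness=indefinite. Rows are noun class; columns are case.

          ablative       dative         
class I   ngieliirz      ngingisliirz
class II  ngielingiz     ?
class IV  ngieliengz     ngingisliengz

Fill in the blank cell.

ngingislingiz

Attach case dative -ngus → ngingus.
Attach number dual -lu → nginguslu.
Attach noun class class II -ngi (after vowel 'u') → nginguslungi.
Attach definiteness indefinite -z → nginguslungiz.
Apply vowel harmony: nginguslungiz → ngingislingiz.
Nasal assimilation: no change.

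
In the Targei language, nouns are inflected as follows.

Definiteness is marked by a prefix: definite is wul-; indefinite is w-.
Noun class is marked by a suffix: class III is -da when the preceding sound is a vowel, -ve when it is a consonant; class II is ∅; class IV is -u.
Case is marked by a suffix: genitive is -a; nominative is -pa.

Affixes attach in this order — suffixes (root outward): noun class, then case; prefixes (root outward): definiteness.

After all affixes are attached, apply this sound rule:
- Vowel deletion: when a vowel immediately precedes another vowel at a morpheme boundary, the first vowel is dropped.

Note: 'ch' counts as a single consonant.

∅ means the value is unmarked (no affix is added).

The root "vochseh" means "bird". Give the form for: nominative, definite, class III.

wulvochsehvepa

Attach definiteness definite wul- → wulvochseh.
Attach noun class class III -ve (after consonant 'h') → wulvochsehve.
Attach case nominative -pa → wulvochsehvepa.
Vowel deletion: no change.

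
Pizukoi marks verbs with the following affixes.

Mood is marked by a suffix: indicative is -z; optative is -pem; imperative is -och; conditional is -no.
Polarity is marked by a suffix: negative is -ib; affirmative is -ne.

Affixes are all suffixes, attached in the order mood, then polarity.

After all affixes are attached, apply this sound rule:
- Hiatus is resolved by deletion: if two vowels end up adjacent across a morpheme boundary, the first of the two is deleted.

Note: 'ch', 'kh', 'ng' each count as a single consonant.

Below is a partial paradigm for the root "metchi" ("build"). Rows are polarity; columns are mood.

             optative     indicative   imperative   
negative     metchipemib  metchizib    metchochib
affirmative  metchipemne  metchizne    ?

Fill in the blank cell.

Attach mood imperative -och → metchioch.
Attach polarity affirmative -ne → metchiochne.
Apply vowel deletion: metchiochne → metchochne.

metchochne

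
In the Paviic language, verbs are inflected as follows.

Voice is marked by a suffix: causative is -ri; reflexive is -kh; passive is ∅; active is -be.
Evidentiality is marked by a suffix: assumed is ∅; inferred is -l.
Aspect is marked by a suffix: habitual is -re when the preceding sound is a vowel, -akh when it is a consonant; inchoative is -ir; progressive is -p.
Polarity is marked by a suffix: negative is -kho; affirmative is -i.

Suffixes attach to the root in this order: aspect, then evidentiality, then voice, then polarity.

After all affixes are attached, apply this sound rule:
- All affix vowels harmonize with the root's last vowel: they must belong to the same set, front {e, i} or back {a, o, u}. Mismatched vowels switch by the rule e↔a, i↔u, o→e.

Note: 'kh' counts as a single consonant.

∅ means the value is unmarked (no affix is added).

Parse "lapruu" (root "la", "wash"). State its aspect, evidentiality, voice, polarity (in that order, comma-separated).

progressive, assumed, causative, affirmative

Segment: la-p-ri-i.
aspect: -p → progressive.
evidentiality: ∅ → assumed.
voice: -ri → causative.
polarity: -i → affirmative.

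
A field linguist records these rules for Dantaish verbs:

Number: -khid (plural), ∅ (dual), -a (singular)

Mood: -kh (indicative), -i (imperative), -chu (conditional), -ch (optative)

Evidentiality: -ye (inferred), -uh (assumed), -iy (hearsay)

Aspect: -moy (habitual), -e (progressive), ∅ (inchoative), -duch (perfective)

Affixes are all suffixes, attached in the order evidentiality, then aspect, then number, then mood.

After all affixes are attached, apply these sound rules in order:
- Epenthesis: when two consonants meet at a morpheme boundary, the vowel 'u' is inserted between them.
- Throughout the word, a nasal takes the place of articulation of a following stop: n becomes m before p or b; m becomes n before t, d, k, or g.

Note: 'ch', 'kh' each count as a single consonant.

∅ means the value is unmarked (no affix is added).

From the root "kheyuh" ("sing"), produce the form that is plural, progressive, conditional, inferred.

kheyuhuyeekhiduchu

Attach evidentiality inferred -ye → kheyuhye.
Attach aspect progressive -e → kheyuhyee.
Attach number plural -khid → kheyuhyeekhid.
Attach mood conditional -chu → kheyuhyeekhidchu.
Apply epenthesis: kheyuhyeekhidchu → kheyuhuyeekhiduchu.
Nasal assimilation: no change.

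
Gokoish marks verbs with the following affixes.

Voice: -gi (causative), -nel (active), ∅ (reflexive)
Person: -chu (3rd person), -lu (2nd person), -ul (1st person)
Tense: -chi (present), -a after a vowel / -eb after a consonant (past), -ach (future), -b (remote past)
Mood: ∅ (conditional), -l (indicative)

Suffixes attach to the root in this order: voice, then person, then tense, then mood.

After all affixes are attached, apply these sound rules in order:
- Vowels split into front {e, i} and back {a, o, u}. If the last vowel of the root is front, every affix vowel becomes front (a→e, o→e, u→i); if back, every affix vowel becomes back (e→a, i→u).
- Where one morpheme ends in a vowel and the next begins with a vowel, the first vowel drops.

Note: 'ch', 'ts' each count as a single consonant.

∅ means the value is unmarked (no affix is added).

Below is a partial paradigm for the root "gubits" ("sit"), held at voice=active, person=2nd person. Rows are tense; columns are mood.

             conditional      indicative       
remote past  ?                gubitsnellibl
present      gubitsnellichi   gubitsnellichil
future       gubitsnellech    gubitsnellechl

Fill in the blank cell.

gubitsnellib

Attach voice active -nel → gubitsnel.
Attach person 2nd person -lu → gubitsnellu.
Attach tense remote past -b → gubitsnellub.
mood = conditional: zero marking, form stays gubitsnellub.
Apply vowel harmony: gubitsnellub → gubitsnellib.
Vowel deletion: no change.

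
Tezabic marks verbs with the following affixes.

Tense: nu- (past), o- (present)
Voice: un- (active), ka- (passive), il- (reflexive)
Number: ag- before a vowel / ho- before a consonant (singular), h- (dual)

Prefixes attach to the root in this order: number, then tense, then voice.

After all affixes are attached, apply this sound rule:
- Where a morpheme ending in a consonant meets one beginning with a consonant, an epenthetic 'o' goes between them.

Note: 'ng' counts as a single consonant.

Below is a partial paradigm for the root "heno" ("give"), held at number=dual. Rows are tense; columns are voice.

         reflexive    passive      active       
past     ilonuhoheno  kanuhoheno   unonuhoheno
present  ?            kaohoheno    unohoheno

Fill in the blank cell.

Attach number dual h- → hheno.
Attach tense present o- → ohheno.
Attach voice reflexive il- → ilohheno.
Apply epenthesis: ilohheno → ilohoheno.

ilohoheno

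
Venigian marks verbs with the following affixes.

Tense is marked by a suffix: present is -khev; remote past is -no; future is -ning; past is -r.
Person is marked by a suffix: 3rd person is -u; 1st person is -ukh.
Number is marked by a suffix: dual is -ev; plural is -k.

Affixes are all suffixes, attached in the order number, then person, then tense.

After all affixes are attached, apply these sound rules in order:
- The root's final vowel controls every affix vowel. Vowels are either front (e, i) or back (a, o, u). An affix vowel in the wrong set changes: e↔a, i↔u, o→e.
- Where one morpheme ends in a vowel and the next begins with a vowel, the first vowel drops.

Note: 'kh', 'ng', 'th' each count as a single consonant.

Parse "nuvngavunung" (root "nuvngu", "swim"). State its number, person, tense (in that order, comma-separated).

dual, 3rd person, future

Segment: nuvngu-ev-u-ning.
number: -ev → dual.
person: -u → 3rd person.
tense: -ning → future.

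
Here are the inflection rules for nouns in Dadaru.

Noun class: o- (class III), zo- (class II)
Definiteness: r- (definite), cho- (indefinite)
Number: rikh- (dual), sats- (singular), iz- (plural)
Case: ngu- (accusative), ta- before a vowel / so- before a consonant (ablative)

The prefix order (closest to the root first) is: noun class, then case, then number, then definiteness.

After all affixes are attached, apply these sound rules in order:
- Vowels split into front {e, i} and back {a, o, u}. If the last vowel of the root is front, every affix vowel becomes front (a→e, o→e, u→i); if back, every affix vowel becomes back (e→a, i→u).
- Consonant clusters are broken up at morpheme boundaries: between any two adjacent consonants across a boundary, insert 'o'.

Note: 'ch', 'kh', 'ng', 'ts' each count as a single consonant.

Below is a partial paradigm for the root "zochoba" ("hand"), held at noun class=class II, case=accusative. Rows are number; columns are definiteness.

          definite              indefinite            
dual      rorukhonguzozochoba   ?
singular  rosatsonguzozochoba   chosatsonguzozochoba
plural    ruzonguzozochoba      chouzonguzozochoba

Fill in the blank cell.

chorukhonguzozochoba

Attach noun class class II zo- → zozochoba.
Attach case accusative ngu- → nguzozochoba.
Attach number dual rikh- → rikhnguzozochoba.
Attach definiteness indefinite cho- → chorikhnguzozochoba.
Apply vowel harmony: chorikhnguzozochoba → chorukhnguzozochoba.
Apply epenthesis: chorukhnguzozochoba → chorukhonguzozochoba.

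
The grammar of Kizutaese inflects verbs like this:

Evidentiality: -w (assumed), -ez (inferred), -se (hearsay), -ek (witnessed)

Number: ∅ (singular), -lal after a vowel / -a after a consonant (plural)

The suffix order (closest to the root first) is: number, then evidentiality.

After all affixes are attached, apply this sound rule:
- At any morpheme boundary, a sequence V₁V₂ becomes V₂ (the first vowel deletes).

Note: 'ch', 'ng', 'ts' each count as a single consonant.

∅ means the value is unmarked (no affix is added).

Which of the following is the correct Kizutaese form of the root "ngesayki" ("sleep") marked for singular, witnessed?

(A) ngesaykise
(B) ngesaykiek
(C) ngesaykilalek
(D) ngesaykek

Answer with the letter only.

D

number = singular: zero marking, form stays ngesayki.
Attach evidentiality witnessed -ek → ngesaykiek.
Apply vowel deletion: ngesaykiek → ngesaykek.
So the correct form is ngesaykek, option (D).
(B) ngesaykiek is wrong: it fails to apply the sound rule(s).
(A) ngesaykise is wrong: it uses hearsay instead of witnessed for evidentiality.
(C) ngesaykilalek is wrong: it uses plural instead of singular for number.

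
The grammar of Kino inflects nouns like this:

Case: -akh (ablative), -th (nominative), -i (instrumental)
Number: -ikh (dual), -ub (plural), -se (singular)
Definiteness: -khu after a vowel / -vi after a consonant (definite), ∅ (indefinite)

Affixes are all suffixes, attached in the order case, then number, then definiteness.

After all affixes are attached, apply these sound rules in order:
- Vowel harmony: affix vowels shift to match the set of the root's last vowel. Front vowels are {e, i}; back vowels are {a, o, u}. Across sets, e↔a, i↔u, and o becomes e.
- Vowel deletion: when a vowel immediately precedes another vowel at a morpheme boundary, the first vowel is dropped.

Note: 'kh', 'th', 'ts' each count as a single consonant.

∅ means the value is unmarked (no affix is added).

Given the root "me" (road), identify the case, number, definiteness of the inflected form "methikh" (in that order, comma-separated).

nominative, dual, indefinite

Segment: me-th-ikh.
case: -th → nominative.
number: -ikh → dual.
definiteness: ∅ → indefinite.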